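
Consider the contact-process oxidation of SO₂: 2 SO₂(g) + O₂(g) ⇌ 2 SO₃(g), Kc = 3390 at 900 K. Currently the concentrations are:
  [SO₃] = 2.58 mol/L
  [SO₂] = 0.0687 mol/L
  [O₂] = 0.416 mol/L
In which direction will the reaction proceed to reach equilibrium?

Qc = [SO₃]² / ([SO₂]²·[O₂]) = (2.58)² / ((0.0687)²·(0.416)) = 3390
Qc = 3390 = Kc, so the system is already at equilibrium.

no net change (already at equilibrium)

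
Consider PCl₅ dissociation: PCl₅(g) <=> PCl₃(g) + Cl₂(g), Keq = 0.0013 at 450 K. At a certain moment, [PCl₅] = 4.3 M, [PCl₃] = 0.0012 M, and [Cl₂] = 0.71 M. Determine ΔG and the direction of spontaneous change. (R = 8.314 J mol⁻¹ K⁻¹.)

ΔG = -7.04 kJ/mol; the forward reaction is spontaneous

Q = [PCl₃]·[Cl₂] / [PCl₅] = (0.0012)·(0.71) / (4.3) = 1.98×10⁻⁴
ΔG = RT ln(Q/Keq) = (8.314 J mol⁻¹ K⁻¹)(450 K) × ln(1.98×10⁻⁴/0.0013)
   = (3.741 kJ/mol)(-1.882) = -7.04 kJ/mol
ΔG < 0, so the forward reaction is spontaneous (proceeds forward).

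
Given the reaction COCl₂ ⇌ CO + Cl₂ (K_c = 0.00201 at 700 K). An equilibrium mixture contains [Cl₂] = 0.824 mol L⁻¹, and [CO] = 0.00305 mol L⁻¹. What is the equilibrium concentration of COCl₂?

[COCl₂] = 1.25 mol L⁻¹

At equilibrium, K_c = [CO]·[Cl₂] / [COCl₂] = 0.00201.
(0.00305)·(0.824) / ([COCl₂]) = 0.00201
[COCl₂] = 1.25 mol L⁻¹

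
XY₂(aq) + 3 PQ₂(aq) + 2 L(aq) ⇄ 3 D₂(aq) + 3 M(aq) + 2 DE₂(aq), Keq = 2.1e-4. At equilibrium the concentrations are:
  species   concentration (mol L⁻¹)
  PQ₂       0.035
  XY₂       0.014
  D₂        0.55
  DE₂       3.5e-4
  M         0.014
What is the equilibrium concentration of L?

[L] = 0.021 mol L⁻¹

At equilibrium, Keq = [D₂]³·[M]³·[DE₂]² / ([XY₂]·[PQ₂]³·[L]²) = 2.1e-4.
(0.55)³·(0.014)³·(3.5e-4)² / ((0.014)·(0.035)³·([L])²) = 2.1e-4
[L]² = 4.44e-4 ⇒ [L] = 0.021 mol L⁻¹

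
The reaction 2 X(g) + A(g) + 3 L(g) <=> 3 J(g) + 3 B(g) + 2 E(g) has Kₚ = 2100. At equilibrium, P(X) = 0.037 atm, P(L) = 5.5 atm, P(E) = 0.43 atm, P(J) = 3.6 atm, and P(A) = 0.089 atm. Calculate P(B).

At equilibrium, Kₚ = P(J)³·P(B)³·P(E)² / (P(X)²·P(A)·P(L)³) = 2100.
(3.6)³·(P(B))³·(0.43)² / ((0.037)²·(0.089)·(5.5)³) = 2100
P(B)³ = 4.93 ⇒ P(B) = 1.7 atm

P(B) = 1.7 atm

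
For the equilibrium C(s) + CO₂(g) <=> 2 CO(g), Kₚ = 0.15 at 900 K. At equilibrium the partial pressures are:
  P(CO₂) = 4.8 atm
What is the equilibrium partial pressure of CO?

P(CO) = 0.85 atm

(C is a pure solid — omitted from Kₚ.)
At equilibrium, Kₚ = P(CO)² / P(CO₂) = 0.15.
(P(CO))² / (4.8) = 0.15
P(CO)² = 0.720 ⇒ P(CO) = 0.85 atm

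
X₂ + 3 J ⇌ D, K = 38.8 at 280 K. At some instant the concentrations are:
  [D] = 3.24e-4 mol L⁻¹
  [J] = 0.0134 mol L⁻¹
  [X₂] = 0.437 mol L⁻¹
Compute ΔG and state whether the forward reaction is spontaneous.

Q = [D] / ([X₂]·[J]³) = (3.24e-4) / ((0.437)·(0.0134)³) = 308
ΔG = RT ln(Q/K) = (8.314 J mol⁻¹ K⁻¹)(280 K) × ln(308/38.8)
   = (2.328 kJ/mol)(2.072) = 4.82 kJ/mol
ΔG > 0, so the forward reaction is non-spontaneous (proceeds in reverse).

ΔG = 4.82 kJ/mol; the forward reaction is non-spontaneous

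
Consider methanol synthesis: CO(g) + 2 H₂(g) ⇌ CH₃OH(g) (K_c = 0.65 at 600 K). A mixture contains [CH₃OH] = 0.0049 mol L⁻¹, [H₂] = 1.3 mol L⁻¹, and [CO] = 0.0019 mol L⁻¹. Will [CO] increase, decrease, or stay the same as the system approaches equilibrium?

Q_c = [CH₃OH] / ([CO]·[H₂]²) = (0.0049) / ((0.0019)·(1.3)²) = 1.5
Q_c = 1.5 > K_c = 0.65: net reverse reaction.
CO is a reactant, so it increases.

increase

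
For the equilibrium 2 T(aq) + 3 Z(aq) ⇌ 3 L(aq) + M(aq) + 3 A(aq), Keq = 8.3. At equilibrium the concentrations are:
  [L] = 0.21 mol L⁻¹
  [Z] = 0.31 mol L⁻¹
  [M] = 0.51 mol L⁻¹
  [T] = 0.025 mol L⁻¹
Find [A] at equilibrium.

At equilibrium, Keq = [L]³·[M]·[A]³ / ([T]²·[Z]³) = 8.3.
(0.21)³·(0.51)·([A])³ / ((0.025)²·(0.31)³) = 8.3
[A]³ = 0.0327 ⇒ [A] = 0.32 mol L⁻¹

[A] = 0.32 mol L⁻¹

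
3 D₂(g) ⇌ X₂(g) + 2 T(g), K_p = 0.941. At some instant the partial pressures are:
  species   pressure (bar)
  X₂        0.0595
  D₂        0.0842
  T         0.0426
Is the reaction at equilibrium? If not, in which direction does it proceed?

Q_p = P(X₂)·P(T)² / P(D₂)³ = (0.0595)·(0.0426)² / (0.0842)³ = 0.181
Q_p = 0.181 < K_p = 0.941, so the forward reaction proceeds.

in the forward direction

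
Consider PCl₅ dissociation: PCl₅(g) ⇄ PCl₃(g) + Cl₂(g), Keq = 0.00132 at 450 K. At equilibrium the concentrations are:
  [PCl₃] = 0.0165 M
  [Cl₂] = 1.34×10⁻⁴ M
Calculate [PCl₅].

At equilibrium, Keq = [PCl₃]·[Cl₂] / [PCl₅] = 0.00132.
(0.0165)·(1.34×10⁻⁴) / ([PCl₅]) = 0.00132
[PCl₅] = 0.00168 M

[PCl₅] = 0.00168 M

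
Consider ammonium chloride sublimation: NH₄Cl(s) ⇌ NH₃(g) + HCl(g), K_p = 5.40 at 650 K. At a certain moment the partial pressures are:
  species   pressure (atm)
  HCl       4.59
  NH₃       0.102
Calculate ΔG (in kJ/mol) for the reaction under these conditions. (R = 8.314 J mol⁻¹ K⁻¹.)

(NH₄Cl is a pure solid — omitted from Q_p.)
Q_p = P(NH₃)·P(HCl) = (0.102)·(4.59) = 0.468
ΔG = RT ln(Q_p/K_p) = (8.314 J mol⁻¹ K⁻¹)(650 K) × ln(0.468/5.40)
   = (5.404 kJ/mol)(-2.446) = -13.2 kJ/mol
ΔG < 0, so the forward reaction is spontaneous (proceeds forward).

ΔG = -13.2 kJ/mol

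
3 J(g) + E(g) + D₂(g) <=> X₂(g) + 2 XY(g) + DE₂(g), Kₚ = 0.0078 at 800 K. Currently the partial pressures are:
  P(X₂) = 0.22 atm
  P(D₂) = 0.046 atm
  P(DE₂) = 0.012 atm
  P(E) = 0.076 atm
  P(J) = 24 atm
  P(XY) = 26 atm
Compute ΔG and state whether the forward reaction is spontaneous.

Qₚ = P(X₂)·P(XY)²·P(DE₂) / (P(J)³·P(E)·P(D₂)) = (0.22)·(26)²·(0.012) / ((24)³·(0.076)·(0.046)) = 0.0369
ΔG = RT ln(Qₚ/Kₚ) = (8.314 J mol⁻¹ K⁻¹)(800 K) × ln(0.0369/0.0078)
   = (6.651 kJ/mol)(1.554) = 10.3 kJ/mol
ΔG > 0, so the forward reaction is non-spontaneous (proceeds in reverse).

ΔG = 10.3 kJ/mol; the forward reaction is non-spontaneous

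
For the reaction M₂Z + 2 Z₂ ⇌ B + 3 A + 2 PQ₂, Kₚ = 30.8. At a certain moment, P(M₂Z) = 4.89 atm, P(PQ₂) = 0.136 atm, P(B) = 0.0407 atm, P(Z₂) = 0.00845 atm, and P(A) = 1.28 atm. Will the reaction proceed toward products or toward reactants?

to the right

Qₚ = P(B)·P(A)³·P(PQ₂)² / (P(M₂Z)·P(Z₂)²) = (0.0407)·(1.28)³·(0.136)² / ((4.89)·(0.00845)²) = 4.52
Qₚ = 4.52 < Kₚ = 30.8, so the forward reaction proceeds.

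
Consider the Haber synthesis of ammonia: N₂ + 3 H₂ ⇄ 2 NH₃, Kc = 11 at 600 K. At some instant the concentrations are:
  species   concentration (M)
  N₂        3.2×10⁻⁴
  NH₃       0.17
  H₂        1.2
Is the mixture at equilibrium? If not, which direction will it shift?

no; Q > K, reaction proceeds in reverse

Qc = [NH₃]² / ([N₂]·[H₂]³) = (0.17)² / ((3.2×10⁻⁴)·(1.2)³) = 52
Qc = 52 > Kc = 11: net reverse reaction.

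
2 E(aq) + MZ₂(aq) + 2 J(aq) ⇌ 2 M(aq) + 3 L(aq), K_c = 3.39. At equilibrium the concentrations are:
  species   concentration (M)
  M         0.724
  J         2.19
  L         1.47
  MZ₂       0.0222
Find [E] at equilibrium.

At equilibrium, K_c = [M]²·[L]³ / ([E]²·[MZ₂]·[J]²) = 3.39.
(0.724)²·(1.47)³ / (([E])²·(0.0222)·(2.19)²) = 3.39
[E]² = 4.61 ⇒ [E] = 2.15 M

[E] = 2.15 M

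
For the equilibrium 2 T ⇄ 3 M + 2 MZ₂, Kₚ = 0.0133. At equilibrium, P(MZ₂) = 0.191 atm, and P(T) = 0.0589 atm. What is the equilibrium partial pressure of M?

At equilibrium, Kₚ = P(M)³·P(MZ₂)² / P(T)² = 0.0133.
(P(M))³·(0.191)² / (0.0589)² = 0.0133
P(M)³ = 0.00126 ⇒ P(M) = 0.108 atm

P(M) = 0.108 atm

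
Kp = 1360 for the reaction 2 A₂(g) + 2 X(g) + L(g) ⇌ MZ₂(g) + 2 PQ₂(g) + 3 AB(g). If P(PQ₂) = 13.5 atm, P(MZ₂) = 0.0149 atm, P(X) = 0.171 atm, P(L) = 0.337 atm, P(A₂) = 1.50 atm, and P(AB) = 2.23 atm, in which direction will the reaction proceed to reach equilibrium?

at equilibrium

Qp = P(MZ₂)·P(PQ₂)²·P(AB)³ / (P(A₂)²·P(X)²·P(L)) = (0.0149)·(13.5)²·(2.23)³ / ((1.50)²·(0.171)²·(0.337)) = 1360
Qp = 1360 = Kp, so the system is already at equilibrium.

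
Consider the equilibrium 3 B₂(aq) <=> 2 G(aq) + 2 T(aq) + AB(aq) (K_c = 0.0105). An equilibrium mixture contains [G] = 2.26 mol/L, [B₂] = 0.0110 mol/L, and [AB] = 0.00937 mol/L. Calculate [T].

At equilibrium, K_c = [G]²·[T]²·[AB] / [B₂]³ = 0.0105.
(2.26)²·([T])²·(0.00937) / (0.0110)³ = 0.0105
[T]² = 2.92×10⁻⁷ ⇒ [T] = 5.40×10⁻⁴ mol/L

[T] = 5.40×10⁻⁴ mol/L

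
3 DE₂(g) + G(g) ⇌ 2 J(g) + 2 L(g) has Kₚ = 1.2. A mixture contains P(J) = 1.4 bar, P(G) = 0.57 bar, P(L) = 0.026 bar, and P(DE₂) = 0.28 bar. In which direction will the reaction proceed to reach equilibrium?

forward (toward products)

Qₚ = P(J)²·P(L)² / (P(DE₂)³·P(G)) = (1.4)²·(0.026)² / ((0.28)³·(0.57)) = 0.11
Qₚ = 0.11 < Kₚ = 1.2, so the forward reaction proceeds.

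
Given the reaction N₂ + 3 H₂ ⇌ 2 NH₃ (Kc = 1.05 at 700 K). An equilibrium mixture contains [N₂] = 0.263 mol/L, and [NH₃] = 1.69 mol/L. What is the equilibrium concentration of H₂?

[H₂] = 2.18 mol/L

At equilibrium, Kc = [NH₃]² / ([N₂]·[H₂]³) = 1.05.
(1.69)² / ((0.263)·([H₂])³) = 1.05
[H₂]³ = 10.3 ⇒ [H₂] = 2.18 mol/L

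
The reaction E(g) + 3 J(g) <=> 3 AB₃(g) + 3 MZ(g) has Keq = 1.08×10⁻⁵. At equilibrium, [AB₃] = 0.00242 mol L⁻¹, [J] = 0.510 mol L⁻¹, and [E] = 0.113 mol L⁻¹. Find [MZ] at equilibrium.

At equilibrium, Keq = [AB₃]³·[MZ]³ / ([E]·[J]³) = 1.08×10⁻⁵.
(0.00242)³·([MZ])³ / ((0.113)·(0.510)³) = 1.08×10⁻⁵
[MZ]³ = 11.4 ⇒ [MZ] = 2.25 mol L⁻¹

[MZ] = 2.25 mol L⁻¹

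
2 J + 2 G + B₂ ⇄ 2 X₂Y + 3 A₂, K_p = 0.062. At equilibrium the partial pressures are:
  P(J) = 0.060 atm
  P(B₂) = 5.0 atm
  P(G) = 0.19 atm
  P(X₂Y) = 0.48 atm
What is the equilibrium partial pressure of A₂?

P(A₂) = 0.056 atm

At equilibrium, K_p = P(X₂Y)²·P(A₂)³ / (P(J)²·P(G)²·P(B₂)) = 0.062.
(0.48)²·(P(A₂))³ / ((0.060)²·(0.19)²·(5.0)) = 0.062
P(A₂)³ = 1.75e-4 ⇒ P(A₂) = 0.056 atm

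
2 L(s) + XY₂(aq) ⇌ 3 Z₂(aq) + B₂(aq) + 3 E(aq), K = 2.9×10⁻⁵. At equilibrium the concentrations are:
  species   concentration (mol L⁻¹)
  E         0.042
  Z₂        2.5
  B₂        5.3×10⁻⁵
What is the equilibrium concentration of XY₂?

(L is a pure solid — omitted from K.)
At equilibrium, K = [Z₂]³·[B₂]·[E]³ / [XY₂] = 2.9×10⁻⁵.
(2.5)³·(5.3×10⁻⁵)·(0.042)³ / ([XY₂]) = 2.9×10⁻⁵
[XY₂] = 0.00212 = 0.0021 mol L⁻¹

[XY₂] = 0.0021 mol L⁻¹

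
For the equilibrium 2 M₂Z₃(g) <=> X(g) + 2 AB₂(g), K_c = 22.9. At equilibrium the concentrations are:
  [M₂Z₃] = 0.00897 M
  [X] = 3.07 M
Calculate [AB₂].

At equilibrium, K_c = [X]·[AB₂]² / [M₂Z₃]² = 22.9.
(3.07)·([AB₂])² / (0.00897)² = 22.9
[AB₂]² = 6.00e-4 ⇒ [AB₂] = 0.0245 M

[AB₂] = 0.0245 M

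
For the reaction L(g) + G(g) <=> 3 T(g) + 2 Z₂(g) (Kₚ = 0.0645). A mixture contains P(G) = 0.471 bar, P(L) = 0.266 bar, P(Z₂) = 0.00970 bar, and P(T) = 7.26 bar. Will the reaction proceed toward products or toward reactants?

Qₚ = P(T)³·P(Z₂)² / (P(L)·P(G)) = (7.26)³·(0.00970)² / ((0.266)·(0.471)) = 0.287
Qₚ = 0.287 > Kₚ = 0.0645, so the reverse reaction proceeds.

to the left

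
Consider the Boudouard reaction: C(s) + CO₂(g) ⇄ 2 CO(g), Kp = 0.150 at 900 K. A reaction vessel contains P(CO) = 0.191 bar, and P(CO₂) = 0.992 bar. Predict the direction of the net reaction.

forward (toward products)

(C is a pure solid — omitted from Qp.)
Qp = P(CO)² / P(CO₂) = (0.191)² / (0.992) = 0.0368
Qp = 0.0368 < Kp = 0.150, so the forward reaction proceeds.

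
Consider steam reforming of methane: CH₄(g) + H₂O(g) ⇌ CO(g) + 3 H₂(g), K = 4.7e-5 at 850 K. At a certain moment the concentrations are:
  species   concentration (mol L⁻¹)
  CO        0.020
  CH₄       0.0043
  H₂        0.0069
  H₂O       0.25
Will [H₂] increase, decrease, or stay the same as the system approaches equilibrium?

Q = [CO]·[H₂]³ / ([CH₄]·[H₂O]) = (0.020)·(0.0069)³ / ((0.0043)·(0.25)) = 6.1e-6
Q = 6.1e-6 < K = 4.7e-5: net forward reaction.
H₂ is a product, so it increases.

increase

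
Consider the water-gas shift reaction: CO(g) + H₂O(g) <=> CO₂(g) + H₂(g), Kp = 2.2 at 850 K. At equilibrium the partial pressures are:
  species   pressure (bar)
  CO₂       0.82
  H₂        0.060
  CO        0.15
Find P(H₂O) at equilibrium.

P(H₂O) = 0.15 bar

At equilibrium, Kp = P(CO₂)·P(H₂) / (P(CO)·P(H₂O)) = 2.2.
(0.82)·(0.060) / ((0.15)·(P(H₂O))) = 2.2
P(H₂O) = 0.149 = 0.15 bar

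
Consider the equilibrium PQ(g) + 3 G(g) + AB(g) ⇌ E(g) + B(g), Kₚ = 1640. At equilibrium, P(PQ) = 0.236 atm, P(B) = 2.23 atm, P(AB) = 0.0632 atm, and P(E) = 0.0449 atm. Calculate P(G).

At equilibrium, Kₚ = P(E)·P(B) / (P(PQ)·P(G)³·P(AB)) = 1640.
(0.0449)·(2.23) / ((0.236)·(P(G))³·(0.0632)) = 1640
P(G)³ = 0.00409 ⇒ P(G) = 0.160 atm

P(G) = 0.160 atm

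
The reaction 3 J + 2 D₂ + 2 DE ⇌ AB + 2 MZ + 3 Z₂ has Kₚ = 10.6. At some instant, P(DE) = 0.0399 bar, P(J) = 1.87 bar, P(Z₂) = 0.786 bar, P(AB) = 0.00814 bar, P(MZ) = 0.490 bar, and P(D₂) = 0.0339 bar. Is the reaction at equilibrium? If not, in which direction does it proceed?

toward reactants

Qₚ = P(AB)·P(MZ)²·P(Z₂)³ / (P(J)³·P(D₂)²·P(DE)²) = (0.00814)·(0.490)²·(0.786)³ / ((1.87)³·(0.0339)²·(0.0399)²) = 79.3
Qₚ = 79.3 > Kₚ = 10.6, so the reverse reaction proceeds.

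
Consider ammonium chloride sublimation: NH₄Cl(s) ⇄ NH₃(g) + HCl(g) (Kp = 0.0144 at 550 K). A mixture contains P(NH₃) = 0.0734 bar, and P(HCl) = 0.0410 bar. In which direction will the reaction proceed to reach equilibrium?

(NH₄Cl is a pure solid — omitted from Qp.)
Qp = P(NH₃)·P(HCl) = (0.0734)·(0.0410) = 0.00301
Qp = 0.00301 < Kp = 0.0144, so the forward reaction proceeds.

to the right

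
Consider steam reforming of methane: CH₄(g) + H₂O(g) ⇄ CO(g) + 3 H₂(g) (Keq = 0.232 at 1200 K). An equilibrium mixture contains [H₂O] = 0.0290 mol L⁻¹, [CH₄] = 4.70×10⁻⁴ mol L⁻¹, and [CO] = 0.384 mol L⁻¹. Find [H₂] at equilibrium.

At equilibrium, Keq = [CO]·[H₂]³ / ([CH₄]·[H₂O]) = 0.232.
(0.384)·([H₂])³ / ((4.70×10⁻⁴)·(0.0290)) = 0.232
[H₂]³ = 8.23×10⁻⁶ ⇒ [H₂] = 0.0202 mol L⁻¹

[H₂] = 0.0202 mol L⁻¹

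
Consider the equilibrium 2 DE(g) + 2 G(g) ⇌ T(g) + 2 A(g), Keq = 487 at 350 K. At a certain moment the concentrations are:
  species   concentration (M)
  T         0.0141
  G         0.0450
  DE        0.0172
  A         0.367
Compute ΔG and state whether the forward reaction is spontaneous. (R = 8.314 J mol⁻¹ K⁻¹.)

ΔG = 5.45 kJ/mol; the forward reaction is non-spontaneous

Q = [T]·[A]² / ([DE]²·[G]²) = (0.0141)·(0.367)² / ((0.0172)²·(0.0450)²) = 3170
ΔG = RT ln(Q/Keq) = (8.314 J mol⁻¹ K⁻¹)(350 K) × ln(3170/487)
   = (2.910 kJ/mol)(1.873) = 5.45 kJ/mol
ΔG > 0, so the forward reaction is non-spontaneous (proceeds in reverse).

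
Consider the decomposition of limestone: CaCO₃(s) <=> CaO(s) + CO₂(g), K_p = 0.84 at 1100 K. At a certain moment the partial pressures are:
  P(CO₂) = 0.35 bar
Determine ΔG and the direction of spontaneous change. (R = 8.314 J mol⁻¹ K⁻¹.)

ΔG = -8.01 kJ/mol; the forward reaction is spontaneous

(CaCO₃, CaO are pure solids — omitted from Q_p.)
Q_p = P(CO₂) = 0.350
ΔG = RT ln(Q_p/K_p) = (8.314 J mol⁻¹ K⁻¹)(1100 K) × ln(0.350/0.84)
   = (9.145 kJ/mol)(-0.8755) = -8.01 kJ/mol
ΔG < 0, so the forward reaction is spontaneous (proceeds forward).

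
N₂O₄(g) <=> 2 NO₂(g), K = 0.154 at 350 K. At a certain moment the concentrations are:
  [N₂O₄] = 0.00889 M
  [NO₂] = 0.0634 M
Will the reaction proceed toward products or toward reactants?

toward reactants

Q = [NO₂]² / [N₂O₄] = (0.0634)² / (0.00889) = 0.452
Q = 0.452 > K = 0.154, so the reverse reaction proceeds.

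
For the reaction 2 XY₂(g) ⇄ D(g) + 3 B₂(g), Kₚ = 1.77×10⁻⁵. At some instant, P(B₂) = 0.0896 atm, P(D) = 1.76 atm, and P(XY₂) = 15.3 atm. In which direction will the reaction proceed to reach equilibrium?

Qₚ = P(D)·P(B₂)³ / P(XY₂)² = (1.76)·(0.0896)³ / (15.3)² = 5.41×10⁻⁶
Qₚ = 5.41×10⁻⁶ < Kₚ = 1.77×10⁻⁵, so the forward reaction proceeds.

to the right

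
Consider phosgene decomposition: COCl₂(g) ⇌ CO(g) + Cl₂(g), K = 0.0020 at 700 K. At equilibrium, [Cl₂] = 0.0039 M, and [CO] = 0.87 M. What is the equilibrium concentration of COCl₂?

[COCl₂] = 1.7 M

At equilibrium, K = [CO]·[Cl₂] / [COCl₂] = 0.0020.
(0.87)·(0.0039) / ([COCl₂]) = 0.0020
[COCl₂] = 1.70 = 1.7 M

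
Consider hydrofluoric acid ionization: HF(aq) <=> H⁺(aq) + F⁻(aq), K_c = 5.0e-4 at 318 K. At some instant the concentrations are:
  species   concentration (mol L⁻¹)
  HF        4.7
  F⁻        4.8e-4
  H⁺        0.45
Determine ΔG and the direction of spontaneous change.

Q_c = [H⁺]·[F⁻] / [HF] = (0.45)·(4.8e-4) / (4.7) = 4.60e-5
ΔG = RT ln(Q_c/K_c) = (8.314 J mol⁻¹ K⁻¹)(318 K) × ln(4.60e-5/5.0e-4)
   = (2.644 kJ/mol)(-2.386) = -6.31 kJ/mol
ΔG < 0, so the forward reaction is spontaneous (proceeds forward).

ΔG = -6.31 kJ/mol; the forward reaction is spontaneous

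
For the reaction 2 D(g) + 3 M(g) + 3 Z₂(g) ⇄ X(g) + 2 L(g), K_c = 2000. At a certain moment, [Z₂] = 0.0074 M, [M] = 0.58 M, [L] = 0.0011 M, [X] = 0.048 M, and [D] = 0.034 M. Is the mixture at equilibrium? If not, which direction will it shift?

Q_c = [X]·[L]² / ([D]²·[M]³·[Z₂]³) = (0.048)·(0.0011)² / ((0.034)²·(0.58)³·(0.0074)³) = 640
Q_c = 640 < K_c = 2000: net forward reaction.

no; Q < K, reaction proceeds forward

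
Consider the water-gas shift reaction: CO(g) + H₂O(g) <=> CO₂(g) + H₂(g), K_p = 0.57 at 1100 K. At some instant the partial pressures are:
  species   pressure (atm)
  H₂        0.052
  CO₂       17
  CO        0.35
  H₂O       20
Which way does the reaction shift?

Q_p = P(CO₂)·P(H₂) / (P(CO)·P(H₂O)) = (17)·(0.052) / ((0.35)·(20)) = 0.13
Q_p = 0.13 < K_p = 0.57, so the forward reaction proceeds.

to the right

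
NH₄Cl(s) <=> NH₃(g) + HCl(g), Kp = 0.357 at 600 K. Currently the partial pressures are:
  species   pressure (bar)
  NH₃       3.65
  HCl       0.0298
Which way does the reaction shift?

toward products

(NH₄Cl is a pure solid — omitted from Qp.)
Qp = P(NH₃)·P(HCl) = (3.65)·(0.0298) = 0.109
Qp = 0.109 < Kp = 0.357, so the forward reaction proceeds.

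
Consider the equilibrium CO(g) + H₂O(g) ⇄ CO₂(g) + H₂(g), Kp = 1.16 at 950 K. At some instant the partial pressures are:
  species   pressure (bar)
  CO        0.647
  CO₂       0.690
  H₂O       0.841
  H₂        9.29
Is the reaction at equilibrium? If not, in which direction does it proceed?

toward reactants

Qp = P(CO₂)·P(H₂) / (P(CO)·P(H₂O)) = (0.690)·(9.29) / ((0.647)·(0.841)) = 11.8
Qp = 11.8 > Kp = 1.16, so the reverse reaction proceeds.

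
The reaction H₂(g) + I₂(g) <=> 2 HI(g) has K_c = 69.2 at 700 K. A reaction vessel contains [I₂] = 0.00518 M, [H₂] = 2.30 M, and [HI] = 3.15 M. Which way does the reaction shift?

Q_c = [HI]² / ([H₂]·[I₂]) = (3.15)² / ((2.30)·(0.00518)) = 833
Q_c = 833 > K_c = 69.2, so the reverse reaction proceeds.

to the left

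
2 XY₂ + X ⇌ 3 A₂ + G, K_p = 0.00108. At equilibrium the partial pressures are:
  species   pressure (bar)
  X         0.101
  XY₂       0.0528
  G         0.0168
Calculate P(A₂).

At equilibrium, K_p = P(A₂)³·P(G) / (P(XY₂)²·P(X)) = 0.00108.
(P(A₂))³·(0.0168) / ((0.0528)²·(0.101)) = 0.00108
P(A₂)³ = 1.81×10⁻⁵ ⇒ P(A₂) = 0.0263 bar

P(A₂) = 0.0263 bar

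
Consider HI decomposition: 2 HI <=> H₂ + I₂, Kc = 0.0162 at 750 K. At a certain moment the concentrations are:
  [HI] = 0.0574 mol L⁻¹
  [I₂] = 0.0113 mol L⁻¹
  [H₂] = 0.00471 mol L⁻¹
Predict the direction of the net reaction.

Qc = [H₂]·[I₂] / [HI]² = (0.00471)·(0.0113) / (0.0574)² = 0.0162
Qc = 0.0162 = Kc, so the system is already at equilibrium.

at equilibrium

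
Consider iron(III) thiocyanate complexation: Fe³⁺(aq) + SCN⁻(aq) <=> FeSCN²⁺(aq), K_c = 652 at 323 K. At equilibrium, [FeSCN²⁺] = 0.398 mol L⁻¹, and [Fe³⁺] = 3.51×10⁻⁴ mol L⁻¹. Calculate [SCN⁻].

[SCN⁻] = 1.74 mol L⁻¹

At equilibrium, K_c = [FeSCN²⁺] / ([Fe³⁺]·[SCN⁻]) = 652.
(0.398) / ((3.51×10⁻⁴)·([SCN⁻])) = 652
[SCN⁻] = 1.74 mol L⁻¹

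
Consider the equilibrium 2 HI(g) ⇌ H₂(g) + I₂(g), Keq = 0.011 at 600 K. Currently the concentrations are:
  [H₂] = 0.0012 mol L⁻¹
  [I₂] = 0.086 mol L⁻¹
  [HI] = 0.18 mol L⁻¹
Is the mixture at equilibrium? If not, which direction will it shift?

Q = [H₂]·[I₂] / [HI]² = (0.0012)·(0.086) / (0.18)² = 0.0032
Q = 0.0032 < Keq = 0.011: net forward reaction.

no; Q < K, reaction proceeds forward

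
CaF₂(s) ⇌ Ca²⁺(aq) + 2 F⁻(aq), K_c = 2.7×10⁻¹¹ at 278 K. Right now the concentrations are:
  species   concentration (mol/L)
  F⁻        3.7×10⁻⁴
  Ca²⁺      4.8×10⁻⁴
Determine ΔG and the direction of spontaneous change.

ΔG = 2.06 kJ/mol; the forward reaction is non-spontaneous

(CaF₂ is a pure solid — omitted from Q_c.)
Q_c = [Ca²⁺]·[F⁻]² = (4.8×10⁻⁴)·(3.7×10⁻⁴)² = 6.57×10⁻¹¹
ΔG = RT ln(Q_c/K_c) = (8.314 J mol⁻¹ K⁻¹)(278 K) × ln(6.57×10⁻¹¹/2.7×10⁻¹¹)
   = (2.311 kJ/mol)(0.8893) = 2.06 kJ/mol
ΔG > 0, so the forward reaction is non-spontaneous (proceeds in reverse).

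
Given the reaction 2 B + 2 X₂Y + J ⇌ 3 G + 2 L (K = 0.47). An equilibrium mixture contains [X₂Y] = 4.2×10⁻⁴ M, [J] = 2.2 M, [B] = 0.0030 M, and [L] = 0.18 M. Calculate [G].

[G] = 3.7×10⁻⁴ M

At equilibrium, K = [G]³·[L]² / ([B]²·[X₂Y]²·[J]) = 0.47.
([G])³·(0.18)² / ((0.0030)²·(4.2×10⁻⁴)²·(2.2)) = 0.47
[G]³ = 5.07×10⁻¹¹ ⇒ [G] = 3.7×10⁻⁴ M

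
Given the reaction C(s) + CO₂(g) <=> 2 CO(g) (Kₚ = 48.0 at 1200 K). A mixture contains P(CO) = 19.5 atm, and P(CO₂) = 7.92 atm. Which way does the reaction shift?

at equilibrium

(C is a pure solid — omitted from Qₚ.)
Qₚ = P(CO)² / P(CO₂) = (19.5)² / (7.92) = 48.0
Qₚ = 48.0 = Kₚ, so the system is already at equilibrium.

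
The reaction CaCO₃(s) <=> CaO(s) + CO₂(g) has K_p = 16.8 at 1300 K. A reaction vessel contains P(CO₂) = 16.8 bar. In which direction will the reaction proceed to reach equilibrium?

neither direction; the system is at equilibrium

(CaCO₃, CaO are pure solids — omitted from Q_p.)
Q_p = P(CO₂) = 16.8
Q_p = 16.8 = K_p, so the system is already at equilibrium.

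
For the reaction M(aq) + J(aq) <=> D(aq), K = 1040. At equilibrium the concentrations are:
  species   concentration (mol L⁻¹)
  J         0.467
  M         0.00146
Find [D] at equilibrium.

At equilibrium, K = [D] / ([M]·[J]) = 1040.
([D]) / ((0.00146)·(0.467)) = 1040
[D] = 0.709 mol L⁻¹

[D] = 0.709 mol L⁻¹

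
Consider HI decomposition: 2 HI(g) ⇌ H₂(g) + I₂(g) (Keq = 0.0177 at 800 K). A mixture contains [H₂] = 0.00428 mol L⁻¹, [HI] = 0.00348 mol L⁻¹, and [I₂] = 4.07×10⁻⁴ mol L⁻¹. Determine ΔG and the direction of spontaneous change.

ΔG = 13.9 kJ/mol; the forward reaction is non-spontaneous

Q = [H₂]·[I₂] / [HI]² = (0.00428)·(4.07×10⁻⁴) / (0.00348)² = 0.144
ΔG = RT ln(Q/Keq) = (8.314 J mol⁻¹ K⁻¹)(800 K) × ln(0.144/0.0177)
   = (6.651 kJ/mol)(2.096) = 13.9 kJ/mol
ΔG > 0, so the forward reaction is non-spontaneous (proceeds in reverse).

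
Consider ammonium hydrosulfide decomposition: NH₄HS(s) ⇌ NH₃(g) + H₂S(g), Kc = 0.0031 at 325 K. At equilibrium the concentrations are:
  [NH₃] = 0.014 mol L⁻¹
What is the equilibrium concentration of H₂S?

[H₂S] = 0.22 mol L⁻¹

(NH₄HS is a pure solid — omitted from Kc.)
At equilibrium, Kc = [NH₃]·[H₂S] = 0.0031.
(0.014)·([H₂S]) = 0.0031
[H₂S] = 0.221 = 0.22 mol L⁻¹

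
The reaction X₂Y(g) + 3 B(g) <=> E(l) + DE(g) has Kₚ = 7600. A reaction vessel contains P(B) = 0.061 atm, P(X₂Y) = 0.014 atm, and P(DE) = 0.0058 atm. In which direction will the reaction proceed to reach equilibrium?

toward products

(E is a pure liquid — omitted from Qₚ.)
Qₚ = P(DE) / (P(X₂Y)·P(B)³) = (0.0058) / ((0.014)·(0.061)³) = 1800
Qₚ = 1800 < Kₚ = 7600, so the forward reaction proceeds.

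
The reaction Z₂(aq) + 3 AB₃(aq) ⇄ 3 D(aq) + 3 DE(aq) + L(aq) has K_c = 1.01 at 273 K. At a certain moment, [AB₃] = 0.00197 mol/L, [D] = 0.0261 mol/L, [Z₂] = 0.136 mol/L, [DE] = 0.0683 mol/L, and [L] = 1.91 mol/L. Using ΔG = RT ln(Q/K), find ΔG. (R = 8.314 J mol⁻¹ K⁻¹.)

Q_c = [D]³·[DE]³·[L] / ([Z₂]·[AB₃]³) = (0.0261)³·(0.0683)³·(1.91) / ((0.136)·(0.00197)³) = 10.4
ΔG = RT ln(Q_c/K_c) = (8.314 J mol⁻¹ K⁻¹)(273 K) × ln(10.4/1.01)
   = (2.270 kJ/mol)(2.332) = 5.29 kJ/mol
ΔG > 0, so the forward reaction is non-spontaneous (proceeds in reverse).

ΔG = 5.29 kJ/mol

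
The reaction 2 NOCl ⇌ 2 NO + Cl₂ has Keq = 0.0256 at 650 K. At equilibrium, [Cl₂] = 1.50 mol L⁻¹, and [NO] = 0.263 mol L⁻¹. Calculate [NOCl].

[NOCl] = 2.01 mol L⁻¹

At equilibrium, Keq = [NO]²·[Cl₂] / [NOCl]² = 0.0256.
(0.263)²·(1.50) / ([NOCl])² = 0.0256
[NOCl]² = 4.05 ⇒ [NOCl] = 2.01 mol L⁻¹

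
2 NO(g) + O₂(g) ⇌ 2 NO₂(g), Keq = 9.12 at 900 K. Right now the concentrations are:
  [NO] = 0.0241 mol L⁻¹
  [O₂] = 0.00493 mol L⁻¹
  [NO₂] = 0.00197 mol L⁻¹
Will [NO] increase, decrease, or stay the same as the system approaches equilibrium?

Q = [NO₂]² / ([NO]²·[O₂]) = (0.00197)² / ((0.0241)²·(0.00493)) = 1.36
Q = 1.36 < Keq = 9.12: net forward reaction.
NO is a reactant, so it decreases.

decrease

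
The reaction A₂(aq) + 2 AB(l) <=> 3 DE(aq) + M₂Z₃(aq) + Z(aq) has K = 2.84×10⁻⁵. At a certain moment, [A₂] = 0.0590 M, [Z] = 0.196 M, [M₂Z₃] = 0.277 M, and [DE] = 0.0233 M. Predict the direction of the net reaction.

toward products

(AB is a pure liquid — omitted from Q.)
Q = [DE]³·[M₂Z₃]·[Z] / [A₂] = (0.0233)³·(0.277)·(0.196) / (0.0590) = 1.16×10⁻⁵
Q = 1.16×10⁻⁵ < K = 2.84×10⁻⁵, so the forward reaction proceeds.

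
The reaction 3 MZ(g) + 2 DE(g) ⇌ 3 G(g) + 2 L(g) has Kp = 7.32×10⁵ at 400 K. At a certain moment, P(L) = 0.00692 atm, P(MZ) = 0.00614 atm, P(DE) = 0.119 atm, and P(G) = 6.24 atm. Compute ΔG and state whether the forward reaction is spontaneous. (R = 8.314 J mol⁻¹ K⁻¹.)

Qp = P(G)³·P(L)² / (P(MZ)³·P(DE)²) = (6.24)³·(0.00692)² / ((0.00614)³·(0.119)²) = 3.55×10⁶
ΔG = RT ln(Qp/Kp) = (8.314 J mol⁻¹ K⁻¹)(400 K) × ln(3.55×10⁶/7.32×10⁵)
   = (3.326 kJ/mol)(1.579) = 5.25 kJ/mol
ΔG > 0, so the forward reaction is non-spontaneous (proceeds in reverse).

ΔG = 5.25 kJ/mol; the forward reaction is non-spontaneous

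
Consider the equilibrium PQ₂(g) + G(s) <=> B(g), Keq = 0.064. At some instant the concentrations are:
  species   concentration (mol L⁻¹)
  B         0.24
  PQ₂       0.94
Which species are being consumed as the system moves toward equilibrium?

(G is a pure solid — omitted from Q.)
Q = [B] / [PQ₂] = (0.24) / (0.94) = 0.26
Q = 0.26 > Keq = 0.064: net reverse reaction.

B (products)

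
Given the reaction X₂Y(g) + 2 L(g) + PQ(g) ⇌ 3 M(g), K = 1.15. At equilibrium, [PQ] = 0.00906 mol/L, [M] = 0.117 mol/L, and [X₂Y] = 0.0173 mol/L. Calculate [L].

[L] = 2.98 mol/L

At equilibrium, K = [M]³ / ([X₂Y]·[L]²·[PQ]) = 1.15.
(0.117)³ / ((0.0173)·([L])²·(0.00906)) = 1.15
[L]² = 8.89 ⇒ [L] = 2.98 mol/L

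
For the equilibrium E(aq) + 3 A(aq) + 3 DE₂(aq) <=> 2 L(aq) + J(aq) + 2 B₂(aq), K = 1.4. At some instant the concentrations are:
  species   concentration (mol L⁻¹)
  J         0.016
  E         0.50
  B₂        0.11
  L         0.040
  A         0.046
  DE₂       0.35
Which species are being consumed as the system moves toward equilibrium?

Q = [L]²·[J]·[B₂]² / ([E]·[A]³·[DE₂]³) = (0.040)²·(0.016)·(0.11)² / ((0.50)·(0.046)³·(0.35)³) = 0.15
Q = 0.15 < K = 1.4: net forward reaction.

E, A, DE₂ (reactants)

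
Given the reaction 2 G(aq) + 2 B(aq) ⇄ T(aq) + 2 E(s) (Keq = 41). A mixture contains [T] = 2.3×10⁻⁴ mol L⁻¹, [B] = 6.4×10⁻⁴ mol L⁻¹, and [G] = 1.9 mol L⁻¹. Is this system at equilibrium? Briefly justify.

no; Q > K, reaction proceeds in reverse

(E is a pure solid — omitted from Q.)
Q = [T] / ([G]²·[B]²) = (2.3×10⁻⁴) / ((1.9)²·(6.4×10⁻⁴)²) = 160
Q = 160 > Keq = 41: net reverse reaction.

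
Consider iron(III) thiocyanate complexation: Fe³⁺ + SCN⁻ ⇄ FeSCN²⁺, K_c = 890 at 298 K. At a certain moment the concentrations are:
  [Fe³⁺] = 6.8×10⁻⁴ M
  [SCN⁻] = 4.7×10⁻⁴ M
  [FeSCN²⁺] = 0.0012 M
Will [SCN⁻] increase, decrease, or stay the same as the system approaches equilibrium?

increase

Q_c = [FeSCN²⁺] / ([Fe³⁺]·[SCN⁻]) = (0.0012) / ((6.8×10⁻⁴)·(4.7×10⁻⁴)) = 3800
Q_c = 3800 > K_c = 890: net reverse reaction.
SCN⁻ is a reactant, so it increases.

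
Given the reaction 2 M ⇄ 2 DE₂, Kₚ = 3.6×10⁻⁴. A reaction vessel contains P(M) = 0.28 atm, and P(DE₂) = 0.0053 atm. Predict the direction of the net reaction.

Qₚ = P(DE₂)² / P(M)² = (0.0053)² / (0.28)² = 3.6×10⁻⁴
Qₚ = 3.6×10⁻⁴ = Kₚ, so the system is already at equilibrium.

neither direction; the system is at equilibrium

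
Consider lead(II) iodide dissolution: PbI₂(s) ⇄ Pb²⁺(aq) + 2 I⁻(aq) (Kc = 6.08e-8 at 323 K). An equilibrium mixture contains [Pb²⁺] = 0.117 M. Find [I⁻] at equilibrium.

(PbI₂ is a pure solid — omitted from Kc.)
At equilibrium, Kc = [Pb²⁺]·[I⁻]² = 6.08e-8.
(0.117)·([I⁻])² = 6.08e-8
[I⁻]² = 5.20e-7 ⇒ [I⁻] = 7.21e-4 M

[I⁻] = 7.21e-4 M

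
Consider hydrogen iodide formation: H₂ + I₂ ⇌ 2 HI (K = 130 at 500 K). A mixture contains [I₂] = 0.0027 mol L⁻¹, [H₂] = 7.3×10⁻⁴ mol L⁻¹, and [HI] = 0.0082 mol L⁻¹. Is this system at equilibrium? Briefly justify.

no; Q < K, reaction proceeds forward

Q = [HI]² / ([H₂]·[I₂]) = (0.0082)² / ((7.3×10⁻⁴)·(0.0027)) = 34
Q = 34 < K = 130: net forward reaction.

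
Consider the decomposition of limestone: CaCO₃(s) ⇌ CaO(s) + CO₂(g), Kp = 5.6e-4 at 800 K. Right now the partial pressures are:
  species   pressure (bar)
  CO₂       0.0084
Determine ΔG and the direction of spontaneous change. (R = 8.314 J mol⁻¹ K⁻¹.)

ΔG = 18.0 kJ/mol; the forward reaction is non-spontaneous

(CaCO₃, CaO are pure solids — omitted from Qp.)
Qp = P(CO₂) = 0.00840
ΔG = RT ln(Qp/Kp) = (8.314 J mol⁻¹ K⁻¹)(800 K) × ln(0.00840/5.6e-4)
   = (6.651 kJ/mol)(2.708) = 18.0 kJ/mol
ΔG > 0, so the forward reaction is non-spontaneous (proceeds in reverse).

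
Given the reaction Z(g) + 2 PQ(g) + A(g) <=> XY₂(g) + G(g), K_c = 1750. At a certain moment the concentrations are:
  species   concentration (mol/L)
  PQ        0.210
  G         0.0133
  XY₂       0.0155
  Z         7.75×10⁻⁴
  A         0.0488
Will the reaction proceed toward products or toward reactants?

to the right

Q_c = [XY₂]·[G] / ([Z]·[PQ]²·[A]) = (0.0155)·(0.0133) / ((7.75×10⁻⁴)·(0.210)²·(0.0488)) = 124
Q_c = 124 < K_c = 1750, so the forward reaction proceeds.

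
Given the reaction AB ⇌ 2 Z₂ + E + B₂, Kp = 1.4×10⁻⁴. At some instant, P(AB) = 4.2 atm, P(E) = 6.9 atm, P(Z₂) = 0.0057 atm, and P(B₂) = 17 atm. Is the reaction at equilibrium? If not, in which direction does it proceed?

Qp = P(Z₂)²·P(E)·P(B₂) / P(AB) = (0.0057)²·(6.9)·(17) / (4.2) = 9.1×10⁻⁴
Qp = 9.1×10⁻⁴ > Kp = 1.4×10⁻⁴, so the reverse reaction proceeds.

to the left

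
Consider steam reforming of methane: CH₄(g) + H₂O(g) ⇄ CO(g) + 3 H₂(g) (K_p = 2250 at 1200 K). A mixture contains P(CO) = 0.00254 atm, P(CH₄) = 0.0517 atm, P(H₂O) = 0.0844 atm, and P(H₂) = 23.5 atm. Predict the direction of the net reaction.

toward reactants

Q_p = P(CO)·P(H₂)³ / (P(CH₄)·P(H₂O)) = (0.00254)·(23.5)³ / ((0.0517)·(0.0844)) = 7550
Q_p = 7550 > K_p = 2250, so the reverse reaction proceeds.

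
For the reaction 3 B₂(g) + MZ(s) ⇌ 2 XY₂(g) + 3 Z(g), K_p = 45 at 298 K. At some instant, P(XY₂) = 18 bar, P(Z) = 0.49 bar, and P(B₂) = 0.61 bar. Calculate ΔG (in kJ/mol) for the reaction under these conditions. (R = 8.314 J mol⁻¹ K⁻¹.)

ΔG = 3.26 kJ/mol

(MZ is a pure solid — omitted from Q_p.)
Q_p = P(XY₂)²·P(Z)³ / P(B₂)³ = (18)²·(0.49)³ / (0.61)³ = 168
ΔG = RT ln(Q_p/K_p) = (8.314 J mol⁻¹ K⁻¹)(298 K) × ln(168/45)
   = (2.478 kJ/mol)(1.317) = 3.26 kJ/mol
ΔG > 0, so the forward reaction is non-spontaneous (proceeds in reverse).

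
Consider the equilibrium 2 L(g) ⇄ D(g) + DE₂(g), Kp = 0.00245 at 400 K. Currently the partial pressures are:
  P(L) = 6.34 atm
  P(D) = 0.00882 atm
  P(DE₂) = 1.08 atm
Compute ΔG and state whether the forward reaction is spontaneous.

Qp = P(D)·P(DE₂) / P(L)² = (0.00882)·(1.08) / (6.34)² = 2.37×10⁻⁴
ΔG = RT ln(Qp/Kp) = (8.314 J mol⁻¹ K⁻¹)(400 K) × ln(2.37×10⁻⁴/0.00245)
   = (3.326 kJ/mol)(-2.336) = -7.77 kJ/mol
ΔG < 0, so the forward reaction is spontaneous (proceeds forward).

ΔG = -7.77 kJ/mol; the forward reaction is spontaneous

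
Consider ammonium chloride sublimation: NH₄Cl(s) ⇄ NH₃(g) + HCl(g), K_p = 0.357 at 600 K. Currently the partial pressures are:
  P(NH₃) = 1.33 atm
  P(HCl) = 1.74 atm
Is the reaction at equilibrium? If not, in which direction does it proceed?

toward reactants

(NH₄Cl is a pure solid — omitted from Q_p.)
Q_p = P(NH₃)·P(HCl) = (1.33)·(1.74) = 2.31
Q_p = 2.31 > K_p = 0.357, so the reverse reaction proceeds.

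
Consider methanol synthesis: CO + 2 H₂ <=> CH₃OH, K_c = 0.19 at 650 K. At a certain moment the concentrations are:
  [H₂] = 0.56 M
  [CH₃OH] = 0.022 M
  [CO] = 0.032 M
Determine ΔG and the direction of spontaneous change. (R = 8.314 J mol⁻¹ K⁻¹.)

Q_c = [CH₃OH] / ([CO]·[H₂]²) = (0.022) / ((0.032)·(0.56)²) = 2.19
ΔG = RT ln(Q_c/K_c) = (8.314 J mol⁻¹ K⁻¹)(650 K) × ln(2.19/0.19)
   = (5.404 kJ/mol)(2.445) = 13.2 kJ/mol
ΔG > 0, so the forward reaction is non-spontaneous (proceeds in reverse).

ΔG = 13.2 kJ/mol; the forward reaction is non-spontaneous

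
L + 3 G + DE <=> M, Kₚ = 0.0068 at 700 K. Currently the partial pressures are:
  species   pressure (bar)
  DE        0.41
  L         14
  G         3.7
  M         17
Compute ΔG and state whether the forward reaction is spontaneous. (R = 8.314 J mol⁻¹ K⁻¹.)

Qₚ = P(M) / (P(L)·P(G)³·P(DE)) = (17) / ((14)·(3.7)³·(0.41)) = 0.0585
ΔG = RT ln(Qₚ/Kₚ) = (8.314 J mol⁻¹ K⁻¹)(700 K) × ln(0.0585/0.0068)
   = (5.820 kJ/mol)(2.152) = 12.5 kJ/mol
ΔG > 0, so the forward reaction is non-spontaneous (proceeds in reverse).

ΔG = 12.5 kJ/mol; the forward reaction is non-spontaneous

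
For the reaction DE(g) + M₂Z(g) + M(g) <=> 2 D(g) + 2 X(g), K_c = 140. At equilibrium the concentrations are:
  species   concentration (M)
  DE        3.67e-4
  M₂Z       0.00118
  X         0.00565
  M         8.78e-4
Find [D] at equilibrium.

At equilibrium, K_c = [D]²·[X]² / ([DE]·[M₂Z]·[M]) = 140.
([D])²·(0.00565)² / ((3.67e-4)·(0.00118)·(8.78e-4)) = 140
[D]² = 0.00167 ⇒ [D] = 0.0408 M

[D] = 0.0408 M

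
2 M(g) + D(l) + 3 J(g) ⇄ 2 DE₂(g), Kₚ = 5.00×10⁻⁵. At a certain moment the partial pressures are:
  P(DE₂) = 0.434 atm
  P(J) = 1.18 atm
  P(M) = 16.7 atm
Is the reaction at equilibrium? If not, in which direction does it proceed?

(D is a pure liquid — omitted from Qₚ.)
Qₚ = P(DE₂)² / (P(M)²·P(J)³) = (0.434)² / ((16.7)²·(1.18)³) = 4.11×10⁻⁴
Qₚ = 4.11×10⁻⁴ > Kₚ = 5.00×10⁻⁵, so the reverse reaction proceeds.

reverse (toward reactants)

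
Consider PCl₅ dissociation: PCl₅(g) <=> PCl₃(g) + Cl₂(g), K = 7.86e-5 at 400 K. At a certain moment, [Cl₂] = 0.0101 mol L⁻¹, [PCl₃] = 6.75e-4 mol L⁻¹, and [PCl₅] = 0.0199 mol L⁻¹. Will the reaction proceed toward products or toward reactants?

Q = [PCl₃]·[Cl₂] / [PCl₅] = (6.75e-4)·(0.0101) / (0.0199) = 3.43e-4
Q = 3.43e-4 > K = 7.86e-5, so the reverse reaction proceeds.

reverse (toward reactants)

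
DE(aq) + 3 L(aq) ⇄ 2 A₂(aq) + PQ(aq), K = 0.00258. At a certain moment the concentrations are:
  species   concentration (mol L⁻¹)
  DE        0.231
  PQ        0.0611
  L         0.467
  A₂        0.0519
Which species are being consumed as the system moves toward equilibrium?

Q = [A₂]²·[PQ] / ([DE]·[L]³) = (0.0519)²·(0.0611) / ((0.231)·(0.467)³) = 0.00700
Q = 0.00700 > K = 0.00258: net reverse reaction.

A₂, PQ (products)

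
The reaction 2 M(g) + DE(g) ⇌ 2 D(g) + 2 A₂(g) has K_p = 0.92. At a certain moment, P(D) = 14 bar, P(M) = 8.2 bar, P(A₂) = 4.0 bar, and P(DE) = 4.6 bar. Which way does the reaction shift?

Q_p = P(D)²·P(A₂)² / (P(M)²·P(DE)) = (14)²·(4.0)² / ((8.2)²·(4.6)) = 10
Q_p = 10 > K_p = 0.92, so the reverse reaction proceeds.

toward reactants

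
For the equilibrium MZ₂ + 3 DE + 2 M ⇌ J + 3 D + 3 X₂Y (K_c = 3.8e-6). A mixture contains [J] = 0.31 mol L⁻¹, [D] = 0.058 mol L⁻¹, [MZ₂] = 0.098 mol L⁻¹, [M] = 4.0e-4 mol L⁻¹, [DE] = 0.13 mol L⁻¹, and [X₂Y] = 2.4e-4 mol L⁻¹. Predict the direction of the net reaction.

Q_c = [J]·[D]³·[X₂Y]³ / ([MZ₂]·[DE]³·[M]²) = (0.31)·(0.058)³·(2.4e-4)³ / ((0.098)·(0.13)³·(4.0e-4)²) = 2.4e-5
Q_c = 2.4e-5 > K_c = 3.8e-6, so the reverse reaction proceeds.

to the left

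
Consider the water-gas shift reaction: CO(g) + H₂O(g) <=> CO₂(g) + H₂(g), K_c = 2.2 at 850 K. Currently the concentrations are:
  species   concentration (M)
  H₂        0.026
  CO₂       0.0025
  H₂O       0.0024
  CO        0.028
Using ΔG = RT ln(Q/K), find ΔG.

ΔG = -5.81 kJ/mol

Q_c = [CO₂]·[H₂] / ([CO]·[H₂O]) = (0.0025)·(0.026) / ((0.028)·(0.0024)) = 0.967
ΔG = RT ln(Q_c/K_c) = (8.314 J mol⁻¹ K⁻¹)(850 K) × ln(0.967/2.2)
   = (7.067 kJ/mol)(-0.8220) = -5.81 kJ/mol
ΔG < 0, so the forward reaction is spontaneous (proceeds forward).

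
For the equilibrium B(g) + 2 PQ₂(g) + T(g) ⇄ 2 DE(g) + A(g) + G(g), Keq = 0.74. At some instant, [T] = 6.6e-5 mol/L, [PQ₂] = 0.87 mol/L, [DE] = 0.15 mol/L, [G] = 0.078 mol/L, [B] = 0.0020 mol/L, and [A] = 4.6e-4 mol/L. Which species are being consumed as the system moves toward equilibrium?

DE, A, G (products)

Q = [DE]²·[A]·[G] / ([B]·[PQ₂]²·[T]) = (0.15)²·(4.6e-4)·(0.078) / ((0.0020)·(0.87)²·(6.6e-5)) = 8.1
Q = 8.1 > Keq = 0.74: net reverse reaction.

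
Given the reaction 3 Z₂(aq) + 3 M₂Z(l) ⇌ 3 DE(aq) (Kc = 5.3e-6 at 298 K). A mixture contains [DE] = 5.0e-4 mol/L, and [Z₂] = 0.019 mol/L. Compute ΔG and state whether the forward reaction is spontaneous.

(M₂Z is a pure liquid — omitted from Qc.)
Qc = [DE]³ / [Z₂]³ = (5.0e-4)³ / (0.019)³ = 1.82e-5
ΔG = RT ln(Qc/Kc) = (8.314 J mol⁻¹ K⁻¹)(298 K) × ln(1.82e-5/5.3e-6)
   = (2.478 kJ/mol)(1.234) = 3.06 kJ/mol
ΔG > 0, so the forward reaction is non-spontaneous (proceeds in reverse).

ΔG = 3.06 kJ/mol; the forward reaction is non-spontaneous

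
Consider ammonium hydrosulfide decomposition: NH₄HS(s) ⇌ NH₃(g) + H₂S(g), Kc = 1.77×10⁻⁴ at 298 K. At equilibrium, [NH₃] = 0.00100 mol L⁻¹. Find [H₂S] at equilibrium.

(NH₄HS is a pure solid — omitted from Kc.)
At equilibrium, Kc = [NH₃]·[H₂S] = 1.77×10⁻⁴.
(0.00100)·([H₂S]) = 1.77×10⁻⁴
[H₂S] = 0.177 mol L⁻¹

[H₂S] = 0.177 mol L⁻¹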